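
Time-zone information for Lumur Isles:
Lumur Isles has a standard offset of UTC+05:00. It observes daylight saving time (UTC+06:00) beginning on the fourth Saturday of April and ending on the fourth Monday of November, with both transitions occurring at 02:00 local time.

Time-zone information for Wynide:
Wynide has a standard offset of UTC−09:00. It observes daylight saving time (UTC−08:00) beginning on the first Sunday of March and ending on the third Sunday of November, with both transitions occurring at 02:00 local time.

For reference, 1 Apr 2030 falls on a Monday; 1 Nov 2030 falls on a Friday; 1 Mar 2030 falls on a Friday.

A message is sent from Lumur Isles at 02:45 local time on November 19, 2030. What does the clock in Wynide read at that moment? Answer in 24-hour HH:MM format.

1 April 2030 is a Monday, so the first Saturday is April 6 and the fourth is April 27.
1 November 2030 is a Friday, so the first Monday is November 4 and the fourth is November 25.
Daylight saving runs 27 April – 25 November; November 19, 2030 is inside that window, so Lumur Isles is at UTC+06:00.
02:45 Lumur Isles − 6h = 20:45 UTC (rolling into the previous day, 18 November 2030).
1 March 2030 is a Friday, so the first Sunday is March 3.
1 November 2030 is a Friday, so the first Sunday is November 3 and the third is November 17.
At the standard offset (UTC−09:00), 20:45 UTC − 9h = 11:45 Wynide standard time.
The standard-time date in Wynide, November 18, 2030, is outside the daylight-saving period (3 March – 17 November), so Wynide is on standard time, UTC−09:00.
20:45 UTC − 9h = 11:45 Wynide.

11:45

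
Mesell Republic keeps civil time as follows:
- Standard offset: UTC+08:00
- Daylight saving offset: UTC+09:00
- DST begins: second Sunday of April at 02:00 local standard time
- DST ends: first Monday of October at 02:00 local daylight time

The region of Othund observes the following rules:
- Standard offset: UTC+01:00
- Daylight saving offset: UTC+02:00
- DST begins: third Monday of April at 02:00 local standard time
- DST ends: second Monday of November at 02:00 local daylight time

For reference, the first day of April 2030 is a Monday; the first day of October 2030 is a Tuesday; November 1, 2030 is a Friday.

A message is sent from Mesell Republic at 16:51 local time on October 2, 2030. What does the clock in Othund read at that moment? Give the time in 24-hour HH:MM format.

09:51

1 April 2030 is a Monday, so the first Sunday is April 7 and the second is April 14.
1 October 2030 is a Tuesday, so the first Monday is October 7.
October 2, 2030 lies within the daylight-saving period (14 April – 7 October), so Mesell Republic is on daylight time, UTC+09:00.
16:51 Mesell Republic − 9h = 07:51 UTC.
1 April 2030 is a Monday, so the first Monday is April 1 and the third is April 15.
1 November 2030 is a Friday, so the first Monday is November 4 and the second is November 11.
At the standard offset (UTC+01:00), 07:51 UTC + 1h = 08:51 Othund standard time.
The standard-time date in Othund, October 2, 2030, lies within the daylight-saving period (15 April – 11 November), so Othund is on daylight time, UTC+02:00.
07:51 UTC + 2h = 09:51 Othund.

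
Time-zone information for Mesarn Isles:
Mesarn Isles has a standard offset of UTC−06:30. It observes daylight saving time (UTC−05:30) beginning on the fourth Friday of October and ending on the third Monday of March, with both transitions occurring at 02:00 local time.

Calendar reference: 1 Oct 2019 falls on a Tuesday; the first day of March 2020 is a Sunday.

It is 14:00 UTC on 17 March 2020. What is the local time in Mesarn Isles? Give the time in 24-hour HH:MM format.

07:30

1 October 2019 is a Tuesday, so the first Friday is October 4 and the fourth is October 25.
1 March 2020 is a Sunday, so the first Monday is March 2 and the third is March 16.
At the standard offset (UTC−06:30), 14:00 UTC − 6h30m = 07:30 Mesarn Isles standard time.
Daylight saving runs 25 October 2019 – 16 March 2020; the standard-time date in Mesarn Isles, 17 March 2020, is outside that window, so Mesarn Isles is on standard time at UTC−06:30.
14:00 UTC − 6h30m = 07:30 local.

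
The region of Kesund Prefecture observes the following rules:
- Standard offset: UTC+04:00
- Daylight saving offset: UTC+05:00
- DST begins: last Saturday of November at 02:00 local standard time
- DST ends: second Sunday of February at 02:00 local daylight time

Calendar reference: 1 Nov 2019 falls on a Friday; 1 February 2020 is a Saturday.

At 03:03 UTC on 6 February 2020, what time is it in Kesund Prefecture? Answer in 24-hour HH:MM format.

08:03

1 November 2019 is a Friday, so Saturdays fall on 2, 9, 16, 23, 30; the last is November 30.
1 February 2020 is a Saturday, so the first Sunday is February 2 and the second is February 9.
At the standard offset (UTC+04:00), 03:03 UTC + 4h = 07:03 Kesund Prefecture standard time.
The standard-time date in Kesund Prefecture, 6 February 2020, lies within the daylight-saving period (30 November 2019 – 9 February 2020), so Kesund Prefecture is on daylight time, UTC+05:00.
03:03 UTC + 5h = 08:03 local.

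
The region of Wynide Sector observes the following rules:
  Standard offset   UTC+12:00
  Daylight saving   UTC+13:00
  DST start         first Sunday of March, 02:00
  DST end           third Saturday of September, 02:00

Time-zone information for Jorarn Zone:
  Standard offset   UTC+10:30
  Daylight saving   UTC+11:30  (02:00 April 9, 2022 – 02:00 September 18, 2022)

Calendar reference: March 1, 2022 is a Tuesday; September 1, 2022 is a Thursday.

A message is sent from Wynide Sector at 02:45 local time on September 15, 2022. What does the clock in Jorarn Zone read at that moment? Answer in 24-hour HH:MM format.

1 March 2022 is a Tuesday, so the first Sunday is March 6.
1 September 2022 is a Thursday, so the first Saturday is September 3 and the third is September 17.
Daylight saving runs 6 March – 17 September; September 15, 2022 is inside that window, so Wynide Sector is at UTC+13:00.
02:45 Wynide Sector − 13h = 13:45 UTC (rolling into the previous day, 14 September 2022).
At the standard offset (UTC+10:30), 13:45 UTC + 10h30m = 00:15 Jorarn Zone standard time (rolling into the next day, 15 September 2022).
The standard-time date in Jorarn Zone, September 15, 2022, falls between 9 April and 18 September, so daylight saving is in effect and Jorarn Zone is at UTC+11:30.
13:45 UTC + 11h30m = 01:15 Jorarn Zone (rolling into the next day, 15 September 2022).

01:15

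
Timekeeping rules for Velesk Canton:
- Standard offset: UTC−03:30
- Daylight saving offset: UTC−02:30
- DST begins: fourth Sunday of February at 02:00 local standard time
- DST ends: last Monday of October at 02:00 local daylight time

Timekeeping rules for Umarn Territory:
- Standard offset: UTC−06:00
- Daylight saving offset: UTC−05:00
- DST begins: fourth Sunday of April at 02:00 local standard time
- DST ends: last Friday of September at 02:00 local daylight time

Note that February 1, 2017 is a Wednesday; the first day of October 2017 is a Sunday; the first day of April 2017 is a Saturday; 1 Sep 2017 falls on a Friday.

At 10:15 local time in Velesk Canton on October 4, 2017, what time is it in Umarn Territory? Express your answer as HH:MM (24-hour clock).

06:45

1 February 2017 is a Wednesday, so the first Sunday is February 5 and the fourth is February 26.
1 October 2017 is a Sunday, so Mondays fall on 2, 9, 16, 23, 30; the last is October 30.
Daylight saving runs 26 February – 30 October; October 4, 2017 is inside that window, so Velesk Canton is at UTC−02:30.
10:15 Velesk Canton + 2h30m = 12:45 UTC.
1 April 2017 is a Saturday, so the first Sunday is April 2 and the fourth is April 23.
1 September 2017 is a Friday, so Fridays fall on 1, 8, 15, 22, 29; the last is September 29.
At the standard offset (UTC−06:00), 12:45 UTC − 6h = 06:45 Umarn Territory standard time.
Daylight saving runs 23 April – 29 September; the standard-time date in Umarn Territory, October 4, 2017, is outside that window, so Umarn Territory is on standard time at UTC−06:00.
12:45 UTC − 6h = 06:45 Umarn Territory.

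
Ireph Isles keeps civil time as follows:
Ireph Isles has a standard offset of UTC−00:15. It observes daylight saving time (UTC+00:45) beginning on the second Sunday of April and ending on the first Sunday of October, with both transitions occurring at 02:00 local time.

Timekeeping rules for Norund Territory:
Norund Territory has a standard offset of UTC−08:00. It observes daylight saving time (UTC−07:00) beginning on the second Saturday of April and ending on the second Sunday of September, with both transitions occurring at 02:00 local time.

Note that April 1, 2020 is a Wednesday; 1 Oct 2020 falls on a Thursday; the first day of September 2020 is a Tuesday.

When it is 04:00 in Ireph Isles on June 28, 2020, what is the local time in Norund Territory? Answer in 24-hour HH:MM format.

20:15

1 April 2020 is a Wednesday, so the first Sunday is April 5 and the second is April 12.
1 October 2020 is a Thursday, so the first Sunday is October 4.
June 28, 2020 falls between 12 April and 4 October, so daylight saving is in effect and Ireph Isles is at UTC+00:45.
04:00 Ireph Isles − 0h45m = 03:15 UTC.
1 April 2020 is a Wednesday, so the first Saturday is April 4 and the second is April 11.
1 September 2020 is a Tuesday, so the first Sunday is September 6 and the second is September 13.
At the standard offset (UTC−08:00), 03:15 UTC − 8h = 19:15 Norund Territory standard time (rolling into the previous day, 27 June 2020).
The standard-time date in Norund Territory, June 27, 2020, falls between 11 April and 13 September, so daylight saving is in effect and Norund Territory is at UTC−07:00.
03:15 UTC − 7h = 20:15 Norund Territory (rolling into the previous day, 27 June 2020).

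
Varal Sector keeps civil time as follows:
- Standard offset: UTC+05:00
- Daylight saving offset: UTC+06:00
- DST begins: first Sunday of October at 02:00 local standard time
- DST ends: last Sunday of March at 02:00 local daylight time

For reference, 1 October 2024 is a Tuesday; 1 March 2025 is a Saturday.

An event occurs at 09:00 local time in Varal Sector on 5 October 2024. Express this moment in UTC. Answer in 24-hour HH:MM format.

04:00

1 October 2024 is a Tuesday, so the first Sunday is October 6.
1 March 2025 is a Saturday, so Sundays fall on 2, 9, 16, 23, 30; the last is March 30.
Daylight saving runs 6 October 2024 – 30 March 2025; 5 October 2024 is outside that window, so Varal Sector is on standard time at UTC+05:00.
09:00 local − 5h = 04:00 UTC.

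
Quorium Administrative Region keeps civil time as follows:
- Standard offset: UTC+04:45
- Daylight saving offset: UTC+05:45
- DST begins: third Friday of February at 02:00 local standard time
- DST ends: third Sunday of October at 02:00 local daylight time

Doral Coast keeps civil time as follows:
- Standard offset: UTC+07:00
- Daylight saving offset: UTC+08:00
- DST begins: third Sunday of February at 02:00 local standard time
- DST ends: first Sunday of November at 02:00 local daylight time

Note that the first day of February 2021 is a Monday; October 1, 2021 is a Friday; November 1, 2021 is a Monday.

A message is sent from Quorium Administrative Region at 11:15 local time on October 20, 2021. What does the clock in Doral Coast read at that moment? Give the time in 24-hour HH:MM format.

14:30

1 February 2021 is a Monday, so the first Friday is February 5 and the third is February 19.
1 October 2021 is a Friday, so the first Sunday is October 3 and the third is October 17.
October 20, 2021 does not fall between 19 February and 17 October, so daylight saving is not in effect and Quorium Administrative Region is at UTC+04:45.
11:15 Quorium Administrative Region − 4h45m = 06:30 UTC.
1 February 2021 is a Monday, so the first Sunday is February 7 and the third is February 21.
1 November 2021 is a Monday, so the first Sunday is November 7.
At the standard offset (UTC+07:00), 06:30 UTC + 7h = 13:30 Doral Coast standard time.
The standard-time date in Doral Coast, October 20, 2021, falls between 21 February and 7 November, so daylight saving is in effect and Doral Coast is at UTC+08:00.
06:30 UTC + 8h = 14:30 Doral Coast.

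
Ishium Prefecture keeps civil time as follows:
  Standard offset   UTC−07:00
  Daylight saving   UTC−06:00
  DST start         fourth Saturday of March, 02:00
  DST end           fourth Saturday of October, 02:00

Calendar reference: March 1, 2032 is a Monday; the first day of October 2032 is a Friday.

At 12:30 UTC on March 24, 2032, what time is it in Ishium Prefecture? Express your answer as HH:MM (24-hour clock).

1 March 2032 is a Monday, so the first Saturday is March 6 and the fourth is March 27.
1 October 2032 is a Friday, so the first Saturday is October 2 and the fourth is October 23.
At the standard offset (UTC−07:00), 12:30 UTC − 7h = 05:30 Ishium Prefecture standard time.
The standard-time date in Ishium Prefecture, March 24, 2032, is outside the daylight-saving period (27 March – 23 October), so Ishium Prefecture is on standard time, UTC−07:00.
12:30 UTC − 7h = 05:30 local.

05:30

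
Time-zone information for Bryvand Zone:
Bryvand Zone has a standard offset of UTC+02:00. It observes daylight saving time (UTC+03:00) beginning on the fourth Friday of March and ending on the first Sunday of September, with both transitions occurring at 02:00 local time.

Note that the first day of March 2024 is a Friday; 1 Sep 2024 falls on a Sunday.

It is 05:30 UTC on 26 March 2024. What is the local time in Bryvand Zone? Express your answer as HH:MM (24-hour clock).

1 March 2024 is a Friday, so the first Friday is March 1 and the fourth is March 22.
1 September 2024 is a Sunday, so the first Sunday is September 1.
At the standard offset (UTC+02:00), 05:30 UTC + 2h = 07:30 Bryvand Zone standard time.
The standard-time date in Bryvand Zone, 26 March 2024, falls between 22 March and 1 September, so daylight saving is in effect and Bryvand Zone is at UTC+03:00.
05:30 UTC + 3h = 08:30 local.

08:30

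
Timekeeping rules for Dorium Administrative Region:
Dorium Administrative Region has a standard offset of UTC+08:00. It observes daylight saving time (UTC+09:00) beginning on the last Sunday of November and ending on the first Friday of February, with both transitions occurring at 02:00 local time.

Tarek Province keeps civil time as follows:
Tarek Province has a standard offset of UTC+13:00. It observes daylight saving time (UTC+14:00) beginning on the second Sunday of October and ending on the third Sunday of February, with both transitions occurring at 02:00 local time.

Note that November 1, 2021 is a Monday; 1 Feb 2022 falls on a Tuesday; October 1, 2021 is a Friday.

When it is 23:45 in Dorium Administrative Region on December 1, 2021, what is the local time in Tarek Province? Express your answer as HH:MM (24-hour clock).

1 November 2021 is a Monday, so Sundays fall on 7, 14, 21, 28; the last is November 28.
1 February 2022 is a Tuesday, so the first Friday is February 4.
December 1, 2021 lies within the daylight-saving period (28 November 2021 – 4 February 2022), so Dorium Administrative Region is on daylight time, UTC+09:00.
23:45 Dorium Administrative Region − 9h = 14:45 UTC.
1 October 2021 is a Friday, so the first Sunday is October 3 and the second is October 10.
1 February 2022 is a Tuesday, so the first Sunday is February 6 and the third is February 20.
At the standard offset (UTC+13:00), 14:45 UTC + 13h = 03:45 Tarek Province standard time (rolling into the next day, 2 December 2021).
The standard-time date in Tarek Province, December 2, 2021, falls between 10 October 2021 and 20 February 2022, so daylight saving is in effect and Tarek Province is at UTC+14:00.
14:45 UTC + 14h = 04:45 Tarek Province (rolling into the next day, 2 December 2021).

04:45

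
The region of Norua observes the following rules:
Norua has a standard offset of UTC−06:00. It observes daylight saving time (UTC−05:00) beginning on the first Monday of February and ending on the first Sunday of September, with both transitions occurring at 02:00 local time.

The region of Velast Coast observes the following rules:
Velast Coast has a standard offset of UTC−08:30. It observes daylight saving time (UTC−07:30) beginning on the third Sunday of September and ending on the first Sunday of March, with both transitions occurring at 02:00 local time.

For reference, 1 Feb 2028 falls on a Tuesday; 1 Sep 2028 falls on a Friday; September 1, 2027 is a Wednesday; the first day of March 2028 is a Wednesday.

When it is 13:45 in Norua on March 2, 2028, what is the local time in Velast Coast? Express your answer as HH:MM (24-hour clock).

1 February 2028 is a Tuesday, so the first Monday is February 7.
1 September 2028 is a Friday, so the first Sunday is September 3.
March 2, 2028 falls between 7 February and 3 September, so daylight saving is in effect and Norua is at UTC−05:00.
13:45 Norua + 5h = 18:45 UTC.
1 September 2027 is a Wednesday, so the first Sunday is September 5 and the third is September 19.
1 March 2028 is a Wednesday, so the first Sunday is March 5.
At the standard offset (UTC−08:30), 18:45 UTC − 8h30m = 10:15 Velast Coast standard time.
The standard-time date in Velast Coast, March 2, 2028, lies within the daylight-saving period (19 September 2027 – 5 March 2028), so Velast Coast is on daylight time, UTC−07:30.
18:45 UTC − 7h30m = 11:15 Velast Coast.

11:15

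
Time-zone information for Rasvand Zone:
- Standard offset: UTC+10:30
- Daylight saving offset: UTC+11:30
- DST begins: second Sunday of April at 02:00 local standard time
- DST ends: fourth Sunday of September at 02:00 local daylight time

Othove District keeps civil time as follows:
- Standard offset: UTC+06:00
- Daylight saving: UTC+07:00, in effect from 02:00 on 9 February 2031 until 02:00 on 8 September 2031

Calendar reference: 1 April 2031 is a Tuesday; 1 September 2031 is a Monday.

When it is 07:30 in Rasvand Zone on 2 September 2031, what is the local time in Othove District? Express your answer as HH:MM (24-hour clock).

1 April 2031 is a Tuesday, so the first Sunday is April 6 and the second is April 13.
1 September 2031 is a Monday, so the first Sunday is September 7 and the fourth is September 28.
2 September 2031 lies within the daylight-saving period (13 April – 28 September), so Rasvand Zone is on daylight time, UTC+11:30.
07:30 Rasvand Zone − 11h30m = 20:00 UTC (rolling into the previous day, 1 September 2031).
At the standard offset (UTC+06:00), 20:00 UTC + 6h = 02:00 Othove District standard time (rolling into the next day, 2 September 2031).
The standard-time date in Othove District, 2 September 2031, lies within the daylight-saving period (9 February – 8 September), so Othove District is on daylight time, UTC+07:00.
20:00 UTC + 7h = 03:00 Othove District (rolling into the next day, 2 September 2031).

03:00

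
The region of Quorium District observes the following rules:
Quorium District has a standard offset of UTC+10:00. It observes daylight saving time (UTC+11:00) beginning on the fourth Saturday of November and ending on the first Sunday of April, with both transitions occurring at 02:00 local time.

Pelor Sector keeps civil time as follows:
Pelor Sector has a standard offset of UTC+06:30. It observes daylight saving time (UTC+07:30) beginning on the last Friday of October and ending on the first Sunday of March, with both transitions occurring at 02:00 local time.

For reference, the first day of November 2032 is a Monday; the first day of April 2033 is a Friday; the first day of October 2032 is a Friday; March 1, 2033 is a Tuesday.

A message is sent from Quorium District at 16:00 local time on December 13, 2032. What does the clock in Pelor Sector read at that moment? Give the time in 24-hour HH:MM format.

1 November 2032 is a Monday, so the first Saturday is November 6 and the fourth is November 27.
1 April 2033 is a Friday, so the first Sunday is April 3.
Daylight saving runs 27 November 2032 – 3 April 2033; December 13, 2032 is inside that window, so Quorium District is at UTC+11:00.
16:00 Quorium District − 11h = 05:00 UTC.
1 October 2032 is a Friday, so Fridays fall on 1, 8, 15, 22, 29; the last is October 29.
1 March 2033 is a Tuesday, so the first Sunday is March 6.
At the standard offset (UTC+06:30), 05:00 UTC + 6h30m = 11:30 Pelor Sector standard time.
The standard-time date in Pelor Sector, December 13, 2032, lies within the daylight-saving period (29 October 2032 – 6 March 2033), so Pelor Sector is on daylight time, UTC+07:30.
05:00 UTC + 7h30m = 12:30 Pelor Sector.

12:30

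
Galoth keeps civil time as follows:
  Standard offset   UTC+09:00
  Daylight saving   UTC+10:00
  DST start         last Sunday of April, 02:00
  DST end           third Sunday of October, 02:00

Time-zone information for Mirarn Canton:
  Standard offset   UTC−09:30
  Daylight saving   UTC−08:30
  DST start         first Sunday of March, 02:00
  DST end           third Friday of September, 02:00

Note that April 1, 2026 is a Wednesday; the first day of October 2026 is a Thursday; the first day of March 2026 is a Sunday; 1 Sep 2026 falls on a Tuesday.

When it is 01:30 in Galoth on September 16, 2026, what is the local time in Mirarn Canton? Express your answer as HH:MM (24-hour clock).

07:00

1 April 2026 is a Wednesday, so Sundays fall on 5, 12, 19, 26; the last is April 26.
1 October 2026 is a Thursday, so the first Sunday is October 4 and the third is October 18.
September 16, 2026 falls between 26 April and 18 October, so daylight saving is in effect and Galoth is at UTC+10:00.
01:30 Galoth − 10h = 15:30 UTC (rolling into the previous day, 15 September 2026).
1 March 2026 is a Sunday, so the first Sunday is March 1.
1 September 2026 is a Tuesday, so the first Friday is September 4 and the third is September 18.
At the standard offset (UTC−09:30), 15:30 UTC − 9h30m = 06:00 Mirarn Canton standard time.
Daylight saving runs 1 March – 18 September; the standard-time date in Mirarn Canton, September 15, 2026, is inside that window, so Mirarn Canton is at UTC−08:30.
15:30 UTC − 8h30m = 07:00 Mirarn Canton.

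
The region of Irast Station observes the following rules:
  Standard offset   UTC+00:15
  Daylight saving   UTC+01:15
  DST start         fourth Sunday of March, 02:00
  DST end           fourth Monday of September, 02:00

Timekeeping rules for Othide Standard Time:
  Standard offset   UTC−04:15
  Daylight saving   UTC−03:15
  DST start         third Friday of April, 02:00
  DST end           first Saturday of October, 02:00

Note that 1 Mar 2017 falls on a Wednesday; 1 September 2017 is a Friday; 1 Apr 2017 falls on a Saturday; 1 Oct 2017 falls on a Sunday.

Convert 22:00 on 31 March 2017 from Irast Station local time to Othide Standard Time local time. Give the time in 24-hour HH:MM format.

16:30

1 March 2017 is a Wednesday, so the first Sunday is March 5 and the fourth is March 26.
1 September 2017 is a Friday, so the first Monday is September 4 and the fourth is September 25.
31 March 2017 falls between 26 March and 25 September, so daylight saving is in effect and Irast Station is at UTC+01:15.
22:00 Irast Station − 1h15m = 20:45 UTC.
1 April 2017 is a Saturday, so the first Friday is April 7 and the third is April 21.
1 October 2017 is a Sunday, so the first Saturday is October 7.
At the standard offset (UTC−04:15), 20:45 UTC − 4h15m = 16:30 Othide Standard Time standard time.
The standard-time date in Othide Standard Time, 31 March 2017, does not fall between 21 April and 7 October, so daylight saving is not in effect and Othide Standard Time is at UTC−04:15.
20:45 UTC − 4h15m = 16:30 Othide Standard Time.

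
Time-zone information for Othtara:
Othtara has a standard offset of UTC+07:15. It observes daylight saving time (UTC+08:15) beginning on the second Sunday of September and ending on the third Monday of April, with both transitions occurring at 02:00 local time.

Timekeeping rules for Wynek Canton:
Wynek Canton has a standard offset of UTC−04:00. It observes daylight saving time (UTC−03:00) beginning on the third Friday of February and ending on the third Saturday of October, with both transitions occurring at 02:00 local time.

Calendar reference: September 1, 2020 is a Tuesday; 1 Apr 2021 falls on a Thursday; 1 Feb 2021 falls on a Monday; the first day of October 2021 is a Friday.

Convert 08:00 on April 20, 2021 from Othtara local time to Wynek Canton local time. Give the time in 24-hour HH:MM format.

21:45

1 September 2020 is a Tuesday, so the first Sunday is September 6 and the second is September 13.
1 April 2021 is a Thursday, so the first Monday is April 5 and the third is April 19.
Daylight saving runs 13 September 2020 – 19 April 2021; April 20, 2021 is outside that window, so Othtara is on standard time at UTC+07:15.
08:00 Othtara − 7h15m = 00:45 UTC.
1 February 2021 is a Monday, so the first Friday is February 5 and the third is February 19.
1 October 2021 is a Friday, so the first Saturday is October 2 and the third is October 16.
At the standard offset (UTC−04:00), 00:45 UTC − 4h = 20:45 Wynek Canton standard time (rolling into the previous day, 19 April 2021).
Daylight saving runs 19 February – 16 October; the standard-time date in Wynek Canton, April 19, 2021, is inside that window, so Wynek Canton is at UTC−03:00.
00:45 UTC − 3h = 21:45 Wynek Canton (rolling into the previous day, 19 April 2021).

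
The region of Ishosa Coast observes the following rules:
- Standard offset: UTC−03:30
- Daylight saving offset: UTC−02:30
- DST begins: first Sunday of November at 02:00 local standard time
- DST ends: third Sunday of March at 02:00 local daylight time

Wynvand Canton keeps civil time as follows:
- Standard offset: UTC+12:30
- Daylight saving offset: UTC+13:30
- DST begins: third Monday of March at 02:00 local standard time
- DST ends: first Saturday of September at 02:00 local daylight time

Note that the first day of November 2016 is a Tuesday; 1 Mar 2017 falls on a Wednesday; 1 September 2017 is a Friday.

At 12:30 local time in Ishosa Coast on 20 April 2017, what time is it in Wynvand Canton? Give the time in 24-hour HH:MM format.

05:30

1 November 2016 is a Tuesday, so the first Sunday is November 6.
1 March 2017 is a Wednesday, so the first Sunday is March 5 and the third is March 19.
20 April 2017 is outside the daylight-saving period (6 November 2016 – 19 March 2017), so Ishosa Coast is on standard time, UTC−03:30.
12:30 Ishosa Coast + 3h30m = 16:00 UTC.
1 March 2017 is a Wednesday, so the first Monday is March 6 and the third is March 20.
1 September 2017 is a Friday, so the first Saturday is September 2.
At the standard offset (UTC+12:30), 16:00 UTC + 12h30m = 04:30 Wynvand Canton standard time (rolling into the next day, 21 April 2017).
Daylight saving runs 20 March – 2 September; the standard-time date in Wynvand Canton, 21 April 2017, is inside that window, so Wynvand Canton is at UTC+13:30.
16:00 UTC + 13h30m = 05:30 Wynvand Canton (rolling into the next day, 21 April 2017).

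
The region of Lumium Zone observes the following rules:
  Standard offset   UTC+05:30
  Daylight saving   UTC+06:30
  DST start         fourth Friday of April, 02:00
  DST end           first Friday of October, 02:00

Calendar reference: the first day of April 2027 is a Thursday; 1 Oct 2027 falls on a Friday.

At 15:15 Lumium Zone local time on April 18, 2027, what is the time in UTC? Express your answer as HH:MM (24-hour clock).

1 April 2027 is a Thursday, so the first Friday is April 2 and the fourth is April 23.
1 October 2027 is a Friday, so the first Friday is October 1.
April 18, 2027 does not fall between 23 April and 1 October, so daylight saving is not in effect and Lumium Zone is at UTC+05:30.
15:15 local − 5h30m = 09:45 UTC.

09:45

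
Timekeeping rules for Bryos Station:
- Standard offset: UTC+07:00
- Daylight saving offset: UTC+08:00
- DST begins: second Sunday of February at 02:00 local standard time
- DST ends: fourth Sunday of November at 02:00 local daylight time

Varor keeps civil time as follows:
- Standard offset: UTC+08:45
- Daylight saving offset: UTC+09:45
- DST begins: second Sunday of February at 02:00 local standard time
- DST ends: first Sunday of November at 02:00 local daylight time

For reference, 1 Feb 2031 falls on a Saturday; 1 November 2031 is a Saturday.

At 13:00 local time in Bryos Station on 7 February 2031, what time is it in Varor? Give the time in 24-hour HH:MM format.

1 February 2031 is a Saturday, so the first Sunday is February 2 and the second is February 9.
1 November 2031 is a Saturday, so the first Sunday is November 2 and the fourth is November 23.
7 February 2031 does not fall between 9 February and 23 November, so daylight saving is not in effect and Bryos Station is at UTC+07:00.
13:00 Bryos Station − 7h = 06:00 UTC.
1 February 2031 is a Saturday, so the first Sunday is February 2 and the second is February 9.
1 November 2031 is a Saturday, so the first Sunday is November 2.
At the standard offset (UTC+08:45), 06:00 UTC + 8h45m = 14:45 Varor standard time.
The standard-time date in Varor, 7 February 2031, is outside the daylight-saving period (9 February – 2 November), so Varor is on standard time, UTC+08:45.
06:00 UTC + 8h45m = 14:45 Varor.

14:45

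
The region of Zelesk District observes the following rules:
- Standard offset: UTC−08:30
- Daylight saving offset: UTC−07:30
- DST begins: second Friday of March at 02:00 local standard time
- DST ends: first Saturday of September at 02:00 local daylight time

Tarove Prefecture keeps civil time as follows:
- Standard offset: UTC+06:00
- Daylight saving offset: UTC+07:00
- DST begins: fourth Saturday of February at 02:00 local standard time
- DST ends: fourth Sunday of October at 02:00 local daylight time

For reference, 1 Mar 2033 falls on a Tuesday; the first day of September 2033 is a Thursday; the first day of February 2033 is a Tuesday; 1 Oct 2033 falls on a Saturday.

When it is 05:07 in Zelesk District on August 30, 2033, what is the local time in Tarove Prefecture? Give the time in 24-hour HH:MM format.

19:37

1 March 2033 is a Tuesday, so the first Friday is March 4 and the second is March 11.
1 September 2033 is a Thursday, so the first Saturday is September 3.
August 30, 2033 lies within the daylight-saving period (11 March – 3 September), so Zelesk District is on daylight time, UTC−07:30.
05:07 Zelesk District + 7h30m = 12:37 UTC.
1 February 2033 is a Tuesday, so the first Saturday is February 5 and the fourth is February 26.
1 October 2033 is a Saturday, so the first Sunday is October 2 and the fourth is October 23.
At the standard offset (UTC+06:00), 12:37 UTC + 6h = 18:37 Tarove Prefecture standard time.
The standard-time date in Tarove Prefecture, August 30, 2033, falls between 26 February and 23 October, so daylight saving is in effect and Tarove Prefecture is at UTC+07:00.
12:37 UTC + 7h = 19:37 Tarove Prefecture.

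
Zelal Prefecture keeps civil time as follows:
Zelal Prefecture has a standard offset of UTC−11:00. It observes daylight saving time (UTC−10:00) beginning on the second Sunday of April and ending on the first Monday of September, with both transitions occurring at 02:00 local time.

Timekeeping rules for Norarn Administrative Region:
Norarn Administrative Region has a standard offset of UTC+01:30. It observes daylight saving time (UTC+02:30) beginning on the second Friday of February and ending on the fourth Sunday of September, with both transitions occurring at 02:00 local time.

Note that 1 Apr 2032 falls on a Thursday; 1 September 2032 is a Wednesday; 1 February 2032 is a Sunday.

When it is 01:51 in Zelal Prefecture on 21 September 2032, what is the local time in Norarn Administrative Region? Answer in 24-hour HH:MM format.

15:21

1 April 2032 is a Thursday, so the first Sunday is April 4 and the second is April 11.
1 September 2032 is a Wednesday, so the first Monday is September 6.
21 September 2032 does not fall between 11 April and 6 September, so daylight saving is not in effect and Zelal Prefecture is at UTC−11:00.
01:51 Zelal Prefecture + 11h = 12:51 UTC.
1 February 2032 is a Sunday, so the first Friday is February 6 and the second is February 13.
1 September 2032 is a Wednesday, so the first Sunday is September 5 and the fourth is September 26.
At the standard offset (UTC+01:30), 12:51 UTC + 1h30m = 14:21 Norarn Administrative Region standard time.
The standard-time date in Norarn Administrative Region, 21 September 2032, lies within the daylight-saving period (13 February – 26 September), so Norarn Administrative Region is on daylight time, UTC+02:30.
12:51 UTC + 2h30m = 15:21 Norarn Administrative Region.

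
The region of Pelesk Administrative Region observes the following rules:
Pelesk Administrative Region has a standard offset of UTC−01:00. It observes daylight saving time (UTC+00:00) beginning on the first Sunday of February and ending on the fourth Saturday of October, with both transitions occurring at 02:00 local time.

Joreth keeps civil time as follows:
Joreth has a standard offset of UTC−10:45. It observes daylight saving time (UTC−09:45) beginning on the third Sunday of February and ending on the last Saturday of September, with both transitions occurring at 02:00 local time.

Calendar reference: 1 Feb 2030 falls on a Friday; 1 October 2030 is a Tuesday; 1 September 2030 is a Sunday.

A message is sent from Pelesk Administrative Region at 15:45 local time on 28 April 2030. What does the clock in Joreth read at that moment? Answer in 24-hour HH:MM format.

1 February 2030 is a Friday, so the first Sunday is February 3.
1 October 2030 is a Tuesday, so the first Saturday is October 5 and the fourth is October 26.
Daylight saving runs 3 February – 26 October; 28 April 2030 is inside that window, so Pelesk Administrative Region is at UTC+00:00.
15:45 Pelesk Administrative Region − 0h = 15:45 UTC.
1 February 2030 is a Friday, so the first Sunday is February 3 and the third is February 17.
1 September 2030 is a Sunday, so Saturdays fall on 7, 14, 21, 28; the last is September 28.
At the standard offset (UTC−10:45), 15:45 UTC − 10h45m = 05:00 Joreth standard time.
The standard-time date in Joreth, 28 April 2030, falls between 17 February and 28 September, so daylight saving is in effect and Joreth is at UTC−09:45.
15:45 UTC − 9h45m = 06:00 Joreth.

06:00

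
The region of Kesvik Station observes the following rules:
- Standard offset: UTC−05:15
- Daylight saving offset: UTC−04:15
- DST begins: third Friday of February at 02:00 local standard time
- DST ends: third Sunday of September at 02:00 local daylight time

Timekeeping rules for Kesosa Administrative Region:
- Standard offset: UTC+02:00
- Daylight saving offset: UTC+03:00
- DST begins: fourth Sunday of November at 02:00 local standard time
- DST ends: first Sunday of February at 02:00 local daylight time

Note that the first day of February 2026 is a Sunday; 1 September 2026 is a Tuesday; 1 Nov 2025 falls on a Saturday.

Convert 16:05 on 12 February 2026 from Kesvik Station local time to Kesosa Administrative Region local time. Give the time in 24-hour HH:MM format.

1 February 2026 is a Sunday, so the first Friday is February 6 and the third is February 20.
1 September 2026 is a Tuesday, so the first Sunday is September 6 and the third is September 20.
12 February 2026 is outside the daylight-saving period (20 February – 20 September), so Kesvik Station is on standard time, UTC−05:15.
16:05 Kesvik Station + 5h15m = 21:20 UTC.
1 November 2025 is a Saturday, so the first Sunday is November 2 and the fourth is November 23.
1 February 2026 is a Sunday, so the first Sunday is February 1.
At the standard offset (UTC+02:00), 21:20 UTC + 2h = 23:20 Kesosa Administrative Region standard time.
The standard-time date in Kesosa Administrative Region, 12 February 2026, is outside the daylight-saving period (23 November 2025 – 1 February 2026), so Kesosa Administrative Region is on standard time, UTC+02:00.
21:20 UTC + 2h = 23:20 Kesosa Administrative Region.

23:20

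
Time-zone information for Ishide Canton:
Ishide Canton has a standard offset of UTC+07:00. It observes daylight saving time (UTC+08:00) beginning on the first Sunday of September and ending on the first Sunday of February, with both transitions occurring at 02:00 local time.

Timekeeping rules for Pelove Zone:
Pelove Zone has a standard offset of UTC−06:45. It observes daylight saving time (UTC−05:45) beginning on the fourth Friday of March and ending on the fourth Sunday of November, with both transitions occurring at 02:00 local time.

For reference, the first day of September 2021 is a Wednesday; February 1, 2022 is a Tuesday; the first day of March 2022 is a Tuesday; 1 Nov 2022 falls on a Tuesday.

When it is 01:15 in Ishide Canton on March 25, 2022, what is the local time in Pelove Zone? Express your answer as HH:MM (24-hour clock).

11:30

1 September 2021 is a Wednesday, so the first Sunday is September 5.
1 February 2022 is a Tuesday, so the first Sunday is February 6.
March 25, 2022 is outside the daylight-saving period (5 September 2021 – 6 February 2022), so Ishide Canton is on standard time, UTC+07:00.
01:15 Ishide Canton − 7h = 18:15 UTC (rolling into the previous day, 24 March 2022).
1 March 2022 is a Tuesday, so the first Friday is March 4 and the fourth is March 25.
1 November 2022 is a Tuesday, so the first Sunday is November 6 and the fourth is November 27.
At the standard offset (UTC−06:45), 18:15 UTC − 6h45m = 11:30 Pelove Zone standard time.
The standard-time date in Pelove Zone, March 24, 2022, does not fall between 25 March and 27 November, so daylight saving is not in effect and Pelove Zone is at UTC−06:45.
18:15 UTC − 6h45m = 11:30 Pelove Zone.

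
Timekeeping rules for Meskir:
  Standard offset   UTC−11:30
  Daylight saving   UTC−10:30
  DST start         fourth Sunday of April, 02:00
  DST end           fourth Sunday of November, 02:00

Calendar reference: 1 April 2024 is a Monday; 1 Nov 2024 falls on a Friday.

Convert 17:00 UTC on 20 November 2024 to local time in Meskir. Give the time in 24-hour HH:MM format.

1 April 2024 is a Monday, so the first Sunday is April 7 and the fourth is April 28.
1 November 2024 is a Friday, so the first Sunday is November 3 and the fourth is November 24.
At the standard offset (UTC−11:30), 17:00 UTC − 11h30m = 05:30 Meskir standard time.
The standard-time date in Meskir, 20 November 2024, falls between 28 April and 24 November, so daylight saving is in effect and Meskir is at UTC−10:30.
17:00 UTC − 10h30m = 06:30 local.

06:30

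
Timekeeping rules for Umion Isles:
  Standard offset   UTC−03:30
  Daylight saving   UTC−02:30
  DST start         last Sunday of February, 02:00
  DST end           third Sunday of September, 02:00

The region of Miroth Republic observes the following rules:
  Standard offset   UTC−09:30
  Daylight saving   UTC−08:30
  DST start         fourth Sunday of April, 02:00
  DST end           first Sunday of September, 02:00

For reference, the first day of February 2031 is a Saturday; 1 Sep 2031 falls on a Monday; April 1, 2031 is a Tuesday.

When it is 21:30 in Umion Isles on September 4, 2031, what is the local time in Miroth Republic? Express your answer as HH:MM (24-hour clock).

1 February 2031 is a Saturday, so Sundays fall on 2, 9, 16, 23; the last is February 23.
1 September 2031 is a Monday, so the first Sunday is September 7 and the third is September 21.
Daylight saving runs 23 February – 21 September; September 4, 2031 is inside that window, so Umion Isles is at UTC−02:30.
21:30 Umion Isles + 2h30m = 00:00 UTC (rolling into the next day, 5 September 2031).
1 April 2031 is a Tuesday, so the first Sunday is April 6 and the fourth is April 27.
1 September 2031 is a Monday, so the first Sunday is September 7.
At the standard offset (UTC−09:30), 00:00 UTC − 9h30m = 14:30 Miroth Republic standard time (rolling into the previous day, 4 September 2031).
The standard-time date in Miroth Republic, September 4, 2031, lies within the daylight-saving period (27 April – 7 September), so Miroth Republic is on daylight time, UTC−08:30.
00:00 UTC − 8h30m = 15:30 Miroth Republic (rolling into the previous day, 4 September 2031).

15:30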